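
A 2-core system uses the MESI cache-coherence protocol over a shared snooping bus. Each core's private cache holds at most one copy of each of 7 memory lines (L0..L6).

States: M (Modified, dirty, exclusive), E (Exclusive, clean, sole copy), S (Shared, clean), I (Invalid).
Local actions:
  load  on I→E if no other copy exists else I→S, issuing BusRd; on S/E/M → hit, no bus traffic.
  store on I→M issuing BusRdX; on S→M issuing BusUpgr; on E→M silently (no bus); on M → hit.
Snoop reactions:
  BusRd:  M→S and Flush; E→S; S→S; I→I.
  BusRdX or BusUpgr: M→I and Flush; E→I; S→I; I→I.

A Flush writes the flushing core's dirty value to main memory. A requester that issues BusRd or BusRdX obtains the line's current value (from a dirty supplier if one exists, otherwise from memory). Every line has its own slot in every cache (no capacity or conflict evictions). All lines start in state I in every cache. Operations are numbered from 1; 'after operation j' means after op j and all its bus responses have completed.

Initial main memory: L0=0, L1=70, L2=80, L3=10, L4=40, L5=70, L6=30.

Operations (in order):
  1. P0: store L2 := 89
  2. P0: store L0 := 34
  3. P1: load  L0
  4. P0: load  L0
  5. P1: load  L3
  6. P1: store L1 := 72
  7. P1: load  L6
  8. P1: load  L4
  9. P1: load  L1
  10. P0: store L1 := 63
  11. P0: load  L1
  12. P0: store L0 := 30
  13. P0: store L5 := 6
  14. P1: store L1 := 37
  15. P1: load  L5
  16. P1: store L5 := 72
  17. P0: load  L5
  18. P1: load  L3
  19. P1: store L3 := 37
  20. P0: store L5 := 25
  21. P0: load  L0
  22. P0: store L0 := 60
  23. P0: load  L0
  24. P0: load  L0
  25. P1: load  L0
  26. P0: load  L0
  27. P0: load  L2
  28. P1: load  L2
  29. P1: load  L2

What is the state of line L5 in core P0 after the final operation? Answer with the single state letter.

state = M

  op1 P0: store L2 := 89 → M/I on L2; bus BusRdX; mem=80
  op2 P0: store L0 := 34 → M/I on L0; bus BusRdX; mem=0
  op3 P1: load  L0 → S/S on L0; bus BusRd Flush; mem=34
  op4 P0: load  L0 → S/S on L0; bus (none); mem=34
  op5 P1: load  L3 → I/E on L3; bus BusRd; mem=10
  op6 P1: store L1 := 72 → I/M on L1; bus BusRdX; mem=70
  op7 P1: load  L6 → I/E on L6; bus BusRd; mem=30
  op8 P1: load  L4 → I/E on L4; bus BusRd; mem=40
  op9 P1: load  L1 → I/M on L1; bus (none); mem=70
  op10 P0: store L1 := 63 → M/I on L1; bus BusRdX Flush; mem=72
  op11 P0: load  L1 → M/I on L1; bus (none); mem=72
  op12 P0: store L0 := 30 → M/I on L0; bus BusUpgr; mem=34
  op13 P0: store L5 := 6 → M/I on L5; bus BusRdX; mem=70
  op14 P1: store L1 := 37 → I/M on L1; bus BusRdX Flush; mem=63
  op15 P1: load  L5 → S/S on L5; bus BusRd Flush; mem=6
  op16 P1: store L5 := 72 → I/M on L5; bus BusUpgr; mem=6
  op17 P0: load  L5 → S/S on L5; bus BusRd Flush; mem=72
  op18 P1: load  L3 → I/E on L3; bus (none); mem=10
  op19 P1: store L3 := 37 → I/M on L3; bus (none); mem=10
  op20 P0: store L5 := 25 → M/I on L5; bus BusUpgr; mem=72
  op21 P0: load  L0 → M/I on L0; bus (none); mem=34
  op22 P0: store L0 := 60 → M/I on L0; bus (none); mem=34
  op23 P0: load  L0 → M/I on L0; bus (none); mem=34
  op24 P0: load  L0 → M/I on L0; bus (none); mem=34
  op25 P1: load  L0 → S/S on L0; bus BusRd Flush; mem=60
  op26 P0: load  L0 → S/S on L0; bus (none); mem=60
  op27 P0: load  L2 → M/I on L2; bus (none); mem=80
  op28 P1: load  L2 → S/S on L2; bus BusRd Flush; mem=89
  op29 P1: load  L2 → S/S on L2; bus (none); mem=89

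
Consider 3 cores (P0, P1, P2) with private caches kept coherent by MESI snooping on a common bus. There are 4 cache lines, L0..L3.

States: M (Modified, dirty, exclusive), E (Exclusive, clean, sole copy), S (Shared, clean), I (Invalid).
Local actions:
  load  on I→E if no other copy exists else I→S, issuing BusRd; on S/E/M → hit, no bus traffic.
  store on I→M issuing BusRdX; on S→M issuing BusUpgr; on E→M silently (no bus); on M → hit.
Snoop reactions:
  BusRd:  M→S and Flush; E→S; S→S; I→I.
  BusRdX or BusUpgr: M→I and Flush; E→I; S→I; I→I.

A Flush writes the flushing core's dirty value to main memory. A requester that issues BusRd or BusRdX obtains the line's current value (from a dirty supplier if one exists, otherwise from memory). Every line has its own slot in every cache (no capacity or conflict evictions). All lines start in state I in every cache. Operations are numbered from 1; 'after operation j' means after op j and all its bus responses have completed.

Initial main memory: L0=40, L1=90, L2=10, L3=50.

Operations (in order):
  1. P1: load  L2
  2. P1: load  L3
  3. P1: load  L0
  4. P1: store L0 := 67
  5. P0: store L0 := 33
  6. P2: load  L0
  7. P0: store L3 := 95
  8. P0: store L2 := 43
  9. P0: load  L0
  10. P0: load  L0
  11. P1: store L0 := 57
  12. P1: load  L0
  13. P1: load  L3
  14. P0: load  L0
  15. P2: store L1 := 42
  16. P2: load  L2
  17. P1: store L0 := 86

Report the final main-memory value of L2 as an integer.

memory[L2] = 43

1. P1: load  L2  bus=[BusRd]  L2: P0=I P1=E P2=I  mem[L2]=10
2. P1: load  L3  bus=[BusRd]  L3: P0=I P1=E P2=I  mem[L3]=50
3. P1: load  L0  bus=[BusRd]  L0: P0=I P1=E P2=I  mem[L0]=40
4. P1: store L0 := 67  bus=[-]  L0: P0=I P1=M P2=I  mem[L0]=40
5. P0: store L0 := 33  bus=[BusRdX,Flush]  L0: P0=M P1=I P2=I  mem[L0]=67
6. P2: load  L0  bus=[BusRd,Flush]  L0: P0=S P1=I P2=S  mem[L0]=33
7. P0: store L3 := 95  bus=[BusRdX]  L3: P0=M P1=I P2=I  mem[L3]=50
8. P0: store L2 := 43  bus=[BusRdX]  L2: P0=M P1=I P2=I  mem[L2]=10
9. P0: load  L0  bus=[-]  L0: P0=S P1=I P2=S  mem[L0]=33
10. P0: load  L0  bus=[-]  L0: P0=S P1=I P2=S  mem[L0]=33
11. P1: store L0 := 57  bus=[BusRdX]  L0: P0=I P1=M P2=I  mem[L0]=33
12. P1: load  L0  bus=[-]  L0: P0=I P1=M P2=I  mem[L0]=33
13. P1: load  L3  bus=[BusRd,Flush]  L3: P0=S P1=S P2=I  mem[L3]=95
14. P0: load  L0  bus=[BusRd,Flush]  L0: P0=S P1=S P2=I  mem[L0]=57
15. P2: store L1 := 42  bus=[BusRdX]  L1: P0=I P1=I P2=M  mem[L1]=90
16. P2: load  L2  bus=[BusRd,Flush]  L2: P0=S P1=I P2=S  mem[L2]=43
17. P1: store L0 := 86  bus=[BusUpgr]  L0: P0=I P1=M P2=I  mem[L0]=57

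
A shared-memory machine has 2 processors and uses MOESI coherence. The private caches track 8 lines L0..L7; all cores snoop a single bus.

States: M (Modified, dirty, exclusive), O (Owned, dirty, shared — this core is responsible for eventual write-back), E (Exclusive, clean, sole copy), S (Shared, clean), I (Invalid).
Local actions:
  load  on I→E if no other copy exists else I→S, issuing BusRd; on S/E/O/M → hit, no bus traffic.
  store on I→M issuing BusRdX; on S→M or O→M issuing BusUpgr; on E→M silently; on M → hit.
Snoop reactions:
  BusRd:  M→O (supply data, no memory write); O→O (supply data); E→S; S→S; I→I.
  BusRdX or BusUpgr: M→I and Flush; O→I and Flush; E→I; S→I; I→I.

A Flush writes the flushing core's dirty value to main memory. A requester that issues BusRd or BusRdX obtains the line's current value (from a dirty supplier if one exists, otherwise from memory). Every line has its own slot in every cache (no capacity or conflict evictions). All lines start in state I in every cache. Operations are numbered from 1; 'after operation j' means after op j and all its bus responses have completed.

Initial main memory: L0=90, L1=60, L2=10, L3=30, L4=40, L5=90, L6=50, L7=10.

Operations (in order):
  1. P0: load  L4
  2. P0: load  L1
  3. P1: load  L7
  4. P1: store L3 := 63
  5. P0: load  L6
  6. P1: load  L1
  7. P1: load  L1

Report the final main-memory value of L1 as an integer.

memory[L1] = 60

[1] P0: load  L4 | P0:E(40), P1:I | bus: BusRd
[2] P0: load  L1 | P0:E(60), P1:I | bus: BusRd
[3] P1: load  L7 | P0:I, P1:E(10) | bus: BusRd
[4] P1: store L3 := 63 | P0:I, P1:M(63) | bus: BusRdX
[5] P0: load  L6 | P0:E(50), P1:I | bus: BusRd
[6] P1: load  L1 | P0:S(60), P1:S(60) | bus: BusRd
[7] P1: load  L1 | P0:S(60), P1:S(60) | bus: none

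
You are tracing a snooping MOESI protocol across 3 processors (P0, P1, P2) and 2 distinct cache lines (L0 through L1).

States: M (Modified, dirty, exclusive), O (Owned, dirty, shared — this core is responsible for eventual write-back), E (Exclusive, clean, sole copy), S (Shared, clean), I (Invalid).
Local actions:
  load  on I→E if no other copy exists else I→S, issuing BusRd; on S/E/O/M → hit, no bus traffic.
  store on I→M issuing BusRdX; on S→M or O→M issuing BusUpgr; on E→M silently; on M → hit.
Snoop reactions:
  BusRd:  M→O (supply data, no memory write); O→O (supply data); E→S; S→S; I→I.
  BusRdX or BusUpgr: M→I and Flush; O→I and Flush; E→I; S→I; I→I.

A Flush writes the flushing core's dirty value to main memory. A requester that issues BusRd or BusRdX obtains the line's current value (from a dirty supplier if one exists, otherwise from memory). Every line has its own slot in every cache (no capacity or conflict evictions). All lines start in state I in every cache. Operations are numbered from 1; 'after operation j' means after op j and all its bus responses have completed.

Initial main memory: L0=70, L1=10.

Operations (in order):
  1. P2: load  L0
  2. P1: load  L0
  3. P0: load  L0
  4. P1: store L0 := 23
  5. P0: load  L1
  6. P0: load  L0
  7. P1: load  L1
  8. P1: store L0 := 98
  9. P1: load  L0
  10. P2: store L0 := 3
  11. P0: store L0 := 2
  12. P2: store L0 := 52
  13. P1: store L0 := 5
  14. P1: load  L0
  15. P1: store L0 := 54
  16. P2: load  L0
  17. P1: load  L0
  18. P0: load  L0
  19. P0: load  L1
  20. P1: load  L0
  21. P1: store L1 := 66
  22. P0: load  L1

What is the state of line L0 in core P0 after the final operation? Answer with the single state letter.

step 1: P2: load  L0  ⟶  IIE  (L0)  txn=BusRd  M[L0]=70
step 2: P1: load  L0  ⟶  ISS  (L0)  txn=BusRd  M[L0]=70
step 3: P0: load  L0  ⟶  SSS  (L0)  txn=BusRd  M[L0]=70
step 4: P1: store L0 := 23  ⟶  IMI  (L0)  txn=BusUpgr  M[L0]=70
step 5: P0: load  L1  ⟶  EII  (L1)  txn=BusRd  M[L1]=10
step 6: P0: load  L0  ⟶  SOI  (L0)  txn=BusRd  M[L0]=70
step 7: P1: load  L1  ⟶  SSI  (L1)  txn=BusRd  M[L1]=10
step 8: P1: store L0 := 98  ⟶  IMI  (L0)  txn=BusUpgr  M[L0]=70
step 9: P1: load  L0  ⟶  IMI  (L0)  txn=∅  M[L0]=70
step 10: P2: store L0 := 3  ⟶  IIM  (L0)  txn=BusRdX+Flush  M[L0]=98
step 11: P0: store L0 := 2  ⟶  MII  (L0)  txn=BusRdX+Flush  M[L0]=3
step 12: P2: store L0 := 52  ⟶  IIM  (L0)  txn=BusRdX+Flush  M[L0]=2
step 13: P1: store L0 := 5  ⟶  IMI  (L0)  txn=BusRdX+Flush  M[L0]=52
step 14: P1: load  L0  ⟶  IMI  (L0)  txn=∅  M[L0]=52
step 15: P1: store L0 := 54  ⟶  IMI  (L0)  txn=∅  M[L0]=52
step 16: P2: load  L0  ⟶  IOS  (L0)  txn=BusRd  M[L0]=52
step 17: P1: load  L0  ⟶  IOS  (L0)  txn=∅  M[L0]=52
step 18: P0: load  L0  ⟶  SOS  (L0)  txn=BusRd  M[L0]=52
step 19: P0: load  L1  ⟶  SSI  (L1)  txn=∅  M[L1]=10
step 20: P1: load  L0  ⟶  SOS  (L0)  txn=∅  M[L0]=52
step 21: P1: store L1 := 66  ⟶  IMI  (L1)  txn=BusUpgr  M[L1]=10
step 22: P0: load  L1  ⟶  SOI  (L1)  txn=BusRd  M[L1]=10

state = S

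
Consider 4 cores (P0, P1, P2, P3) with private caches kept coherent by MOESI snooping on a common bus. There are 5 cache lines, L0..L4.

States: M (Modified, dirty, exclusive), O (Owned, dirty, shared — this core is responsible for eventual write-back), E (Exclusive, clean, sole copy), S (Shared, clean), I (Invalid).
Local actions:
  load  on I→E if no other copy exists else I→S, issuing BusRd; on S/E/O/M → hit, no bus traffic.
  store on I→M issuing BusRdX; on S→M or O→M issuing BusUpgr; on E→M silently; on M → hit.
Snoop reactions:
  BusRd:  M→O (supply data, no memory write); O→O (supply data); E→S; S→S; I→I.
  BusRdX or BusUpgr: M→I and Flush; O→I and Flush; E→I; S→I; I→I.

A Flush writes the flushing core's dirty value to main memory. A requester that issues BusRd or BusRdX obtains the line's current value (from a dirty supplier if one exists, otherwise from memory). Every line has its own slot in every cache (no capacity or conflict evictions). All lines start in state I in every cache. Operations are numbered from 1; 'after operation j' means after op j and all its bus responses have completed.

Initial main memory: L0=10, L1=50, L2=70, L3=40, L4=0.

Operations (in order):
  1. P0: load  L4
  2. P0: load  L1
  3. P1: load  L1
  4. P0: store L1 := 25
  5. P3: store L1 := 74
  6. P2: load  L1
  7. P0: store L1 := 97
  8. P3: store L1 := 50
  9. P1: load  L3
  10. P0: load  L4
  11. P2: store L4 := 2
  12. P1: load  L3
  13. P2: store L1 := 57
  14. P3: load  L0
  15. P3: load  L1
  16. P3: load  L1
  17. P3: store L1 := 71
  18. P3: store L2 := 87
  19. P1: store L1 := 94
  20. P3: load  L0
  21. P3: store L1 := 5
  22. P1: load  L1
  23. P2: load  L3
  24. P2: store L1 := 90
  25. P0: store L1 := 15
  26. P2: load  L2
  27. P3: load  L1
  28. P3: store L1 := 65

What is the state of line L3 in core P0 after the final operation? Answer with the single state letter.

state = I

[1] P0: load  L4 | P0:E(0), P1:I, P2:I, P3:I | bus: BusRd
[2] P0: load  L1 | P0:E(50), P1:I, P2:I, P3:I | bus: BusRd
[3] P1: load  L1 | P0:S(50), P1:S(50), P2:I, P3:I | bus: BusRd
[4] P0: store L1 := 25 | P0:M(25), P1:I, P2:I, P3:I | bus: BusUpgr
[5] P3: store L1 := 74 | P0:I, P1:I, P2:I, P3:M(74) | bus: BusRdX,Flush
[6] P2: load  L1 | P0:I, P1:I, P2:S(74), P3:O(74) | bus: BusRd
[7] P0: store L1 := 97 | P0:M(97), P1:I, P2:I, P3:I | bus: BusRdX,Flush
[8] P3: store L1 := 50 | P0:I, P1:I, P2:I, P3:M(50) | bus: BusRdX,Flush
[9] P1: load  L3 | P0:I, P1:E(40), P2:I, P3:I | bus: BusRd
[10] P0: load  L4 | P0:E(0), P1:I, P2:I, P3:I | bus: none
[11] P2: store L4 := 2 | P0:I, P1:I, P2:M(2), P3:I | bus: BusRdX
[12] P1: load  L3 | P0:I, P1:E(40), P2:I, P3:I | bus: none
[13] P2: store L1 := 57 | P0:I, P1:I, P2:M(57), P3:I | bus: BusRdX,Flush
[14] P3: load  L0 | P0:I, P1:I, P2:I, P3:E(10) | bus: BusRd
[15] P3: load  L1 | P0:I, P1:I, P2:O(57), P3:S(57) | bus: BusRd
[16] P3: load  L1 | P0:I, P1:I, P2:O(57), P3:S(57) | bus: none
[17] P3: store L1 := 71 | P0:I, P1:I, P2:I, P3:M(71) | bus: BusUpgr,Flush
[18] P3: store L2 := 87 | P0:I, P1:I, P2:I, P3:M(87) | bus: BusRdX
[19] P1: store L1 := 94 | P0:I, P1:M(94), P2:I, P3:I | bus: BusRdX,Flush
[20] P3: load  L0 | P0:I, P1:I, P2:I, P3:E(10) | bus: none
[21] P3: store L1 := 5 | P0:I, P1:I, P2:I, P3:M(5) | bus: BusRdX,Flush
[22] P1: load  L1 | P0:I, P1:S(5), P2:I, P3:O(5) | bus: BusRd
[23] P2: load  L3 | P0:I, P1:S(40), P2:S(40), P3:I | bus: BusRd
[24] P2: store L1 := 90 | P0:I, P1:I, P2:M(90), P3:I | bus: BusRdX,Flush
[25] P0: store L1 := 15 | P0:M(15), P1:I, P2:I, P3:I | bus: BusRdX,Flush
[26] P2: load  L2 | P0:I, P1:I, P2:S(87), P3:O(87) | bus: BusRd
[27] P3: load  L1 | P0:O(15), P1:I, P2:I, P3:S(15) | bus: BusRd
[28] P3: store L1 := 65 | P0:I, P1:I, P2:I, P3:M(65) | bus: BusUpgr,Flush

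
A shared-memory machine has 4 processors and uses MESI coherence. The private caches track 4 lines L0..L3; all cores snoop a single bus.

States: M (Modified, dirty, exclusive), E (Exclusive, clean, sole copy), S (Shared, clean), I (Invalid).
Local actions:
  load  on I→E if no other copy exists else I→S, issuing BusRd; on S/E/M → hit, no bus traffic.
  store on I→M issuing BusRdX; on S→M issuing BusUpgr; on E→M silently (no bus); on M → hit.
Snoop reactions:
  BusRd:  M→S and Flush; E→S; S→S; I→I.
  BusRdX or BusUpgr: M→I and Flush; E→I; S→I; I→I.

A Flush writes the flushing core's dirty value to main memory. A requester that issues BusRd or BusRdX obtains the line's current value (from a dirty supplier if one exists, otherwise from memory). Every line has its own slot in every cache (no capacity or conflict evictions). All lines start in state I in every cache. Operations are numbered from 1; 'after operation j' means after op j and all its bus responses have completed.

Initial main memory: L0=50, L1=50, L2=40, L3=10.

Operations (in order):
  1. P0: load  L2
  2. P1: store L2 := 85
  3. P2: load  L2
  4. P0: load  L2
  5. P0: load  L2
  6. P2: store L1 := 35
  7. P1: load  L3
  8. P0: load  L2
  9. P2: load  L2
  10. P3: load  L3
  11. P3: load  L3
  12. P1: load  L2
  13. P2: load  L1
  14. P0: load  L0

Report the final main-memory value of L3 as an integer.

  op1 P0: load  L2 → E/I/I/I on L2; bus BusRd; mem=40
  op2 P1: store L2 := 85 → I/M/I/I on L2; bus BusRdX; mem=40
  op3 P2: load  L2 → I/S/S/I on L2; bus BusRd Flush; mem=85
  op4 P0: load  L2 → S/S/S/I on L2; bus BusRd; mem=85
  op5 P0: load  L2 → S/S/S/I on L2; bus (none); mem=85
  op6 P2: store L1 := 35 → I/I/M/I on L1; bus BusRdX; mem=50
  op7 P1: load  L3 → I/E/I/I on L3; bus BusRd; mem=10
  op8 P0: load  L2 → S/S/S/I on L2; bus (none); mem=85
  op9 P2: load  L2 → S/S/S/I on L2; bus (none); mem=85
  op10 P3: load  L3 → I/S/I/S on L3; bus BusRd; mem=10
  op11 P3: load  L3 → I/S/I/S on L3; bus (none); mem=10
  op12 P1: load  L2 → S/S/S/I on L2; bus (none); mem=85
  op13 P2: load  L1 → I/I/M/I on L1; bus (none); mem=50
  op14 P0: load  L0 → E/I/I/I on L0; bus BusRd; mem=50

memory[L3] = 10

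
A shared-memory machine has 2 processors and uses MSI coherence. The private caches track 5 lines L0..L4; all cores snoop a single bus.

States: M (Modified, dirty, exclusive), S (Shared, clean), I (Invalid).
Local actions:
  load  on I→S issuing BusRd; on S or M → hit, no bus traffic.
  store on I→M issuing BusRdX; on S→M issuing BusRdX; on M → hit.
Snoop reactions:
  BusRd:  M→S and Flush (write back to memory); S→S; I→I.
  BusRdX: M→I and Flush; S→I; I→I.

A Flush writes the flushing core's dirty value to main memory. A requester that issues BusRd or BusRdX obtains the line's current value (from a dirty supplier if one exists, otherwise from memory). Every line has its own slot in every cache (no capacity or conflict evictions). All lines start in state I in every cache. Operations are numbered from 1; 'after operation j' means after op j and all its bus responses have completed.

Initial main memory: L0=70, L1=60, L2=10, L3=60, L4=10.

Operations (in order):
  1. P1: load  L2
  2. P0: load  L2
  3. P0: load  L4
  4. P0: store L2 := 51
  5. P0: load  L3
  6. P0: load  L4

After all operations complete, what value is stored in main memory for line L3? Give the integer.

1. P1: load  L2  bus=[BusRd]  L2: P0=I P1=S  mem[L2]=10
2. P0: load  L2  bus=[BusRd]  L2: P0=S P1=S  mem[L2]=10
3. P0: load  L4  bus=[BusRd]  L4: P0=S P1=I  mem[L4]=10
4. P0: store L2 := 51  bus=[BusRdX]  L2: P0=M P1=I  mem[L2]=10
5. P0: load  L3  bus=[BusRd]  L3: P0=S P1=I  mem[L3]=60
6. P0: load  L4  bus=[-]  L4: P0=S P1=I  mem[L4]=10

memory[L3] = 60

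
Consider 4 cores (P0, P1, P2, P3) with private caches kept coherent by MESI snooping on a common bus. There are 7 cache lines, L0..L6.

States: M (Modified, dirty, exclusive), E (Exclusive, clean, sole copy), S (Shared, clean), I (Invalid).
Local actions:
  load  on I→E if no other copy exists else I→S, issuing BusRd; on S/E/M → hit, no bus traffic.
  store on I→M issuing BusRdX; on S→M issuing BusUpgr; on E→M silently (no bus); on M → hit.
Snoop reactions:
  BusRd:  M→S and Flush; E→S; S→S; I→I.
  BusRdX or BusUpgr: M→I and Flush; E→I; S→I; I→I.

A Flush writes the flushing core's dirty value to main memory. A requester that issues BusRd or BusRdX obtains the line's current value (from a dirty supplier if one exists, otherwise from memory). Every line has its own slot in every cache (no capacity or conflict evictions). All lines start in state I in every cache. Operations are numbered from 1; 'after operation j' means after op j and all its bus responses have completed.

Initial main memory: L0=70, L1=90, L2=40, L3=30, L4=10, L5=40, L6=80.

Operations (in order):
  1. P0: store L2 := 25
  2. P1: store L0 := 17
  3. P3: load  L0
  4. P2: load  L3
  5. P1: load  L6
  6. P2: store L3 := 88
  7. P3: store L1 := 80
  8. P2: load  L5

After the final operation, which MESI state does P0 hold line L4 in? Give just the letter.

1. P0: store L2 := 25  bus=[BusRdX]  L2: P0=M P1=I P2=I P3=I  mem[L2]=40
2. P1: store L0 := 17  bus=[BusRdX]  L0: P0=I P1=M P2=I P3=I  mem[L0]=70
3. P3: load  L0  bus=[BusRd,Flush]  L0: P0=I P1=S P2=I P3=S  mem[L0]=17
4. P2: load  L3  bus=[BusRd]  L3: P0=I P1=I P2=E P3=I  mem[L3]=30
5. P1: load  L6  bus=[BusRd]  L6: P0=I P1=E P2=I P3=I  mem[L6]=80
6. P2: store L3 := 88  bus=[-]  L3: P0=I P1=I P2=M P3=I  mem[L3]=30
7. P3: store L1 := 80  bus=[BusRdX]  L1: P0=I P1=I P2=I P3=M  mem[L1]=90
8. P2: load  L5  bus=[BusRd]  L5: P0=I P1=I P2=E P3=I  mem[L5]=40

state = I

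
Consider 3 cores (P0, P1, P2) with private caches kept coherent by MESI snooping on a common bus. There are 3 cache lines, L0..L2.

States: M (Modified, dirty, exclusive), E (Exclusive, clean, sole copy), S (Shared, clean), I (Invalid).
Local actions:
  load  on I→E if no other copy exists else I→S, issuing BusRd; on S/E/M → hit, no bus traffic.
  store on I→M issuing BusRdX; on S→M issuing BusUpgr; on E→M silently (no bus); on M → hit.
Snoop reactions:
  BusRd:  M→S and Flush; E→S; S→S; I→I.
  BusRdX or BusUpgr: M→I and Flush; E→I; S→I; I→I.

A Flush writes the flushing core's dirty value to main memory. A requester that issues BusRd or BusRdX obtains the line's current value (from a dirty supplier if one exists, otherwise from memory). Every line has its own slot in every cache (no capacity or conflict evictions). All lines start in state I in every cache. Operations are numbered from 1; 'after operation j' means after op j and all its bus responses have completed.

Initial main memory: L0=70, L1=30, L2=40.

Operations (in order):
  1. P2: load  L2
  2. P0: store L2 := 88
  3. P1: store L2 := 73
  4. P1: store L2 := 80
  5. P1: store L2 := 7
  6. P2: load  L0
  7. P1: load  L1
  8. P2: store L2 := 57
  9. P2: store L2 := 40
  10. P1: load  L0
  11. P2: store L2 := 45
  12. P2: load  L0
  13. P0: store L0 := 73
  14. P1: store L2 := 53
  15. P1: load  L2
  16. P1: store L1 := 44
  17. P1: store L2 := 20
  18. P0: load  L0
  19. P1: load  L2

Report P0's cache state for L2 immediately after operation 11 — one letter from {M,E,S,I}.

state = I

[1] P2: load  L2 | P0:I, P1:I, P2:E(40) | bus: BusRd
[2] P0: store L2 := 88 | P0:M(88), P1:I, P2:I | bus: BusRdX
[3] P1: store L2 := 73 | P0:I, P1:M(73), P2:I | bus: BusRdX,Flush
[4] P1: store L2 := 80 | P0:I, P1:M(80), P2:I | bus: none
[5] P1: store L2 := 7 | P0:I, P1:M(7), P2:I | bus: none
[6] P2: load  L0 | P0:I, P1:I, P2:E(70) | bus: BusRd
[7] P1: load  L1 | P0:I, P1:E(30), P2:I | bus: BusRd
[8] P2: store L2 := 57 | P0:I, P1:I, P2:M(57) | bus: BusRdX,Flush
[9] P2: store L2 := 40 | P0:I, P1:I, P2:M(40) | bus: none
[10] P1: load  L0 | P0:I, P1:S(70), P2:S(70) | bus: BusRd
[11] P2: store L2 := 45 | P0:I, P1:I, P2:M(45) | bus: none
[12] P2: load  L0 | P0:I, P1:S(70), P2:S(70) | bus: none
[13] P0: store L0 := 73 | P0:M(73), P1:I, P2:I | bus: BusRdX
[14] P1: store L2 := 53 | P0:I, P1:M(53), P2:I | bus: BusRdX,Flush
[15] P1: load  L2 | P0:I, P1:M(53), P2:I | bus: none
[16] P1: store L1 := 44 | P0:I, P1:M(44), P2:I | bus: none
[17] P1: store L2 := 20 | P0:I, P1:M(20), P2:I | bus: none
[18] P0: load  L0 | P0:M(73), P1:I, P2:I | bus: none
[19] P1: load  L2 | P0:I, P1:M(20), P2:I | bus: none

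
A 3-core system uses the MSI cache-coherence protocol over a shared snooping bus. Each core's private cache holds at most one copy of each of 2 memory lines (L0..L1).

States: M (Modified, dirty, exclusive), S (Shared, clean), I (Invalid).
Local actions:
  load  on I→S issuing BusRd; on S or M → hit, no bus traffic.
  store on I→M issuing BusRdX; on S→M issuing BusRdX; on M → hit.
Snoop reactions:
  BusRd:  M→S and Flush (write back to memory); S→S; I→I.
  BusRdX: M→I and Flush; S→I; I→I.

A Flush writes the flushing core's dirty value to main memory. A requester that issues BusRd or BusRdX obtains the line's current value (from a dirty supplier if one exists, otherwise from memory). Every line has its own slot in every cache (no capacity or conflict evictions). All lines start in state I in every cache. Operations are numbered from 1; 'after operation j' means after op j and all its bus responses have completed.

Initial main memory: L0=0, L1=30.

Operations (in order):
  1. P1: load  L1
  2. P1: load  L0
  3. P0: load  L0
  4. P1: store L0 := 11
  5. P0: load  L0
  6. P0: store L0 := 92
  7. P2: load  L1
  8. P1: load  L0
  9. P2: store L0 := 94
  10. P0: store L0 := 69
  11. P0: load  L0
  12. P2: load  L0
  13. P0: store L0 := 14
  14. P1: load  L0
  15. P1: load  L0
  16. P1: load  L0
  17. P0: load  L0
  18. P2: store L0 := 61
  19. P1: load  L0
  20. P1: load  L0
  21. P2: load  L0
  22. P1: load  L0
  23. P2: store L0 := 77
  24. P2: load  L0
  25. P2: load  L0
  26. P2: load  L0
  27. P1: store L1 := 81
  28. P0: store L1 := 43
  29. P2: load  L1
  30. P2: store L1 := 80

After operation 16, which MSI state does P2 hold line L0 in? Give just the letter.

state = I

step 1: P1: load  L1  ⟶  ISI  (L1)  txn=BusRd  M[L1]=30
step 2: P1: load  L0  ⟶  ISI  (L0)  txn=BusRd  M[L0]=0
step 3: P0: load  L0  ⟶  SSI  (L0)  txn=BusRd  M[L0]=0
step 4: P1: store L0 := 11  ⟶  IMI  (L0)  txn=BusRdX  M[L0]=0
step 5: P0: load  L0  ⟶  SSI  (L0)  txn=BusRd+Flush  M[L0]=11
step 6: P0: store L0 := 92  ⟶  MII  (L0)  txn=BusRdX  M[L0]=11
step 7: P2: load  L1  ⟶  ISS  (L1)  txn=BusRd  M[L1]=30
step 8: P1: load  L0  ⟶  SSI  (L0)  txn=BusRd+Flush  M[L0]=92
step 9: P2: store L0 := 94  ⟶  IIM  (L0)  txn=BusRdX  M[L0]=92
step 10: P0: store L0 := 69  ⟶  MII  (L0)  txn=BusRdX+Flush  M[L0]=94
step 11: P0: load  L0  ⟶  MII  (L0)  txn=∅  M[L0]=94
step 12: P2: load  L0  ⟶  SIS  (L0)  txn=BusRd+Flush  M[L0]=69
step 13: P0: store L0 := 14  ⟶  MII  (L0)  txn=BusRdX  M[L0]=69
step 14: P1: load  L0  ⟶  SSI  (L0)  txn=BusRd+Flush  M[L0]=14
step 15: P1: load  L0  ⟶  SSI  (L0)  txn=∅  M[L0]=14
step 16: P1: load  L0  ⟶  SSI  (L0)  txn=∅  M[L0]=14
step 17: P0: load  L0  ⟶  SSI  (L0)  txn=∅  M[L0]=14
step 18: P2: store L0 := 61  ⟶  IIM  (L0)  txn=BusRdX  M[L0]=14
step 19: P1: load  L0  ⟶  ISS  (L0)  txn=BusRd+Flush  M[L0]=61
step 20: P1: load  L0  ⟶  ISS  (L0)  txn=∅  M[L0]=61
step 21: P2: load  L0  ⟶  ISS  (L0)  txn=∅  M[L0]=61
step 22: P1: load  L0  ⟶  ISS  (L0)  txn=∅  M[L0]=61
step 23: P2: store L0 := 77  ⟶  IIM  (L0)  txn=BusRdX  M[L0]=61
step 24: P2: load  L0  ⟶  IIM  (L0)  txn=∅  M[L0]=61
step 25: P2: load  L0  ⟶  IIM  (L0)  txn=∅  M[L0]=61
step 26: P2: load  L0  ⟶  IIM  (L0)  txn=∅  M[L0]=61
step 27: P1: store L1 := 81  ⟶  IMI  (L1)  txn=BusRdX  M[L1]=30
step 28: P0: store L1 := 43  ⟶  MII  (L1)  txn=BusRdX+Flush  M[L1]=81
step 29: P2: load  L1  ⟶  SIS  (L1)  txn=BusRd+Flush  M[L1]=43
step 30: P2: store L1 := 80  ⟶  IIM  (L1)  txn=BusRdX  M[L1]=43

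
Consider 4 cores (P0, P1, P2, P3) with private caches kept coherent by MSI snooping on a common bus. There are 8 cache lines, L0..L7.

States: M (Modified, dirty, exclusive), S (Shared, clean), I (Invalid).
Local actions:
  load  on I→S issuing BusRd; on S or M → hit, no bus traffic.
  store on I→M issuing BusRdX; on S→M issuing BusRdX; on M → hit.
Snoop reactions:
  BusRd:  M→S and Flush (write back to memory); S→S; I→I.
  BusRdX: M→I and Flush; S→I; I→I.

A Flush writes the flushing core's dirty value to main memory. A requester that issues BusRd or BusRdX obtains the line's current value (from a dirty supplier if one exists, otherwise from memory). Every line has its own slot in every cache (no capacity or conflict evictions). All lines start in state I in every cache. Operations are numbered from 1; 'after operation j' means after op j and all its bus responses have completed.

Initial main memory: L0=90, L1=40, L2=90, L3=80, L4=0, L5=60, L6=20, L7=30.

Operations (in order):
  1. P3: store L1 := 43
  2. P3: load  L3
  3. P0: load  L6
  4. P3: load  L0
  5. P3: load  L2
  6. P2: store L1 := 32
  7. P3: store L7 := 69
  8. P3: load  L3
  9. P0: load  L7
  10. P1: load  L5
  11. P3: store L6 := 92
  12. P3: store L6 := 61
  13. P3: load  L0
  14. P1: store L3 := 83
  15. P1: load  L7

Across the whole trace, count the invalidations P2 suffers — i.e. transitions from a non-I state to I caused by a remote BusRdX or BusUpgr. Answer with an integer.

[1] P3: store L1 := 43 | P0:I, P1:I, P2:I, P3:M(43) | bus: BusRdX
[2] P3: load  L3 | P0:I, P1:I, P2:I, P3:S(80) | bus: BusRd
[3] P0: load  L6 | P0:S(20), P1:I, P2:I, P3:I | bus: BusRd
[4] P3: load  L0 | P0:I, P1:I, P2:I, P3:S(90) | bus: BusRd
[5] P3: load  L2 | P0:I, P1:I, P2:I, P3:S(90) | bus: BusRd
[6] P2: store L1 := 32 | P0:I, P1:I, P2:M(32), P3:I | bus: BusRdX,Flush
[7] P3: store L7 := 69 | P0:I, P1:I, P2:I, P3:M(69) | bus: BusRdX
[8] P3: load  L3 | P0:I, P1:I, P2:I, P3:S(80) | bus: none
[9] P0: load  L7 | P0:S(69), P1:I, P2:I, P3:S(69) | bus: BusRd,Flush
[10] P1: load  L5 | P0:I, P1:S(60), P2:I, P3:I | bus: BusRd
[11] P3: store L6 := 92 | P0:I, P1:I, P2:I, P3:M(92) | bus: BusRdX
[12] P3: store L6 := 61 | P0:I, P1:I, P2:I, P3:M(61) | bus: none
[13] P3: load  L0 | P0:I, P1:I, P2:I, P3:S(90) | bus: none
[14] P1: store L3 := 83 | P0:I, P1:M(83), P2:I, P3:I | bus: BusRdX
[15] P1: load  L7 | P0:S(69), P1:S(69), P2:I, P3:S(69) | bus: BusRd

invalidations = 0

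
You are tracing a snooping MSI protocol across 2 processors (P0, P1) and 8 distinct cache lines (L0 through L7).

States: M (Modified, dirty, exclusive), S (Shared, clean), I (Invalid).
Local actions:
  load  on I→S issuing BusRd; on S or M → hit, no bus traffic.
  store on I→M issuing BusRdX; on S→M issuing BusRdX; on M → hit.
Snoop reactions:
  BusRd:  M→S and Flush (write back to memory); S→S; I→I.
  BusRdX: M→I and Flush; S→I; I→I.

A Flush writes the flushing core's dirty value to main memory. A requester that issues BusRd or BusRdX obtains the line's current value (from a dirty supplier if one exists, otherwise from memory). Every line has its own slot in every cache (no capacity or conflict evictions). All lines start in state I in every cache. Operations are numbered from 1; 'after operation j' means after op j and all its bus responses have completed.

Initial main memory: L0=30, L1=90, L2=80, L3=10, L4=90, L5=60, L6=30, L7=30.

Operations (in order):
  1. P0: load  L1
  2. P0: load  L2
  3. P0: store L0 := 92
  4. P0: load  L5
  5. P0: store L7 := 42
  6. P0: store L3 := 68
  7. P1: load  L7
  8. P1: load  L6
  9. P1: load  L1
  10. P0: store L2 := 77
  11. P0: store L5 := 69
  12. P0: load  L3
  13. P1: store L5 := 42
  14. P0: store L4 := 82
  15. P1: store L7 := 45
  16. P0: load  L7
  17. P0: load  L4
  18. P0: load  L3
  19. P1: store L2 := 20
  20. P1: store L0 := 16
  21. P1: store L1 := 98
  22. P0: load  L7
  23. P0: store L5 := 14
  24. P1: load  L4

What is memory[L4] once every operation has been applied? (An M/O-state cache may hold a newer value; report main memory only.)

memory[L4] = 82

step 1: P0: load  L1  ⟶  SI  (L1)  txn=BusRd  M[L1]=90
step 2: P0: load  L2  ⟶  SI  (L2)  txn=BusRd  M[L2]=80
step 3: P0: store L0 := 92  ⟶  MI  (L0)  txn=BusRdX  M[L0]=30
step 4: P0: load  L5  ⟶  SI  (L5)  txn=BusRd  M[L5]=60
step 5: P0: store L7 := 42  ⟶  MI  (L7)  txn=BusRdX  M[L7]=30
step 6: P0: store L3 := 68  ⟶  MI  (L3)  txn=BusRdX  M[L3]=10
step 7: P1: load  L7  ⟶  SS  (L7)  txn=BusRd+Flush  M[L7]=42
step 8: P1: load  L6  ⟶  IS  (L6)  txn=BusRd  M[L6]=30
step 9: P1: load  L1  ⟶  SS  (L1)  txn=BusRd  M[L1]=90
step 10: P0: store L2 := 77  ⟶  MI  (L2)  txn=BusRdX  M[L2]=80
step 11: P0: store L5 := 69  ⟶  MI  (L5)  txn=BusRdX  M[L5]=60
step 12: P0: load  L3  ⟶  MI  (L3)  txn=∅  M[L3]=10
step 13: P1: store L5 := 42  ⟶  IM  (L5)  txn=BusRdX+Flush  M[L5]=69
step 14: P0: store L4 := 82  ⟶  MI  (L4)  txn=BusRdX  M[L4]=90
step 15: P1: store L7 := 45  ⟶  IM  (L7)  txn=BusRdX  M[L7]=42
step 16: P0: load  L7  ⟶  SS  (L7)  txn=BusRd+Flush  M[L7]=45
step 17: P0: load  L4  ⟶  MI  (L4)  txn=∅  M[L4]=90
step 18: P0: load  L3  ⟶  MI  (L3)  txn=∅  M[L3]=10
step 19: P1: store L2 := 20  ⟶  IM  (L2)  txn=BusRdX+Flush  M[L2]=77
step 20: P1: store L0 := 16  ⟶  IM  (L0)  txn=BusRdX+Flush  M[L0]=92
step 21: P1: store L1 := 98  ⟶  IM  (L1)  txn=BusRdX  M[L1]=90
step 22: P0: load  L7  ⟶  SS  (L7)  txn=∅  M[L7]=45
step 23: P0: store L5 := 14  ⟶  MI  (L5)  txn=BusRdX+Flush  M[L5]=42
step 24: P1: load  L4  ⟶  SS  (L4)  txn=BusRd+Flush  M[L4]=82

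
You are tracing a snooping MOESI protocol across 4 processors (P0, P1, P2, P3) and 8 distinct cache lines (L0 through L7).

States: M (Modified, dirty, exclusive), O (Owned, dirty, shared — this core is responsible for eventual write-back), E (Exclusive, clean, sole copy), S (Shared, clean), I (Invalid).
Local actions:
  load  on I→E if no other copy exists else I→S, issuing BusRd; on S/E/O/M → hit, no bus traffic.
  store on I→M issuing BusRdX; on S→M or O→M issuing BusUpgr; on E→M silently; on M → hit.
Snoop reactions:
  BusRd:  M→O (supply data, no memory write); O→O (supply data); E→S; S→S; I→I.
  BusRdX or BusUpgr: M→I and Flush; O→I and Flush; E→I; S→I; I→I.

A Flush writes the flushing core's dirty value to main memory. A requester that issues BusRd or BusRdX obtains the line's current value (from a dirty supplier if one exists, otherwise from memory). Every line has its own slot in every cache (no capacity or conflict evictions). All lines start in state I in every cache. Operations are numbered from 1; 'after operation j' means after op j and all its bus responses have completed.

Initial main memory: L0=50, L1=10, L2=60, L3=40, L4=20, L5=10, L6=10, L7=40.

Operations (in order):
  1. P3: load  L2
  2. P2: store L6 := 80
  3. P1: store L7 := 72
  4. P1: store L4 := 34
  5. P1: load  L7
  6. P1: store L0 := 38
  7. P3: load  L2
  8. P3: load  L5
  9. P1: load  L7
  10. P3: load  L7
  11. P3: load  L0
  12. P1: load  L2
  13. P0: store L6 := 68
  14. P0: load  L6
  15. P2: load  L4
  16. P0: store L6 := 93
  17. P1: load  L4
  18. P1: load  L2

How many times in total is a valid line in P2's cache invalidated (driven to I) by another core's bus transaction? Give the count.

invalidations = 1

1. P3: load  L2  bus=[BusRd]  L2: P0=I P1=I P2=I P3=E  mem[L2]=60
2. P2: store L6 := 80  bus=[BusRdX]  L6: P0=I P1=I P2=M P3=I  mem[L6]=10
3. P1: store L7 := 72  bus=[BusRdX]  L7: P0=I P1=M P2=I P3=I  mem[L7]=40
4. P1: store L4 := 34  bus=[BusRdX]  L4: P0=I P1=M P2=I P3=I  mem[L4]=20
5. P1: load  L7  bus=[-]  L7: P0=I P1=M P2=I P3=I  mem[L7]=40
6. P1: store L0 := 38  bus=[BusRdX]  L0: P0=I P1=M P2=I P3=I  mem[L0]=50
7. P3: load  L2  bus=[-]  L2: P0=I P1=I P2=I P3=E  mem[L2]=60
8. P3: load  L5  bus=[BusRd]  L5: P0=I P1=I P2=I P3=E  mem[L5]=10
9. P1: load  L7  bus=[-]  L7: P0=I P1=M P2=I P3=I  mem[L7]=40
10. P3: load  L7  bus=[BusRd]  L7: P0=I P1=O P2=I P3=S  mem[L7]=40
11. P3: load  L0  bus=[BusRd]  L0: P0=I P1=O P2=I P3=S  mem[L0]=50
12. P1: load  L2  bus=[BusRd]  L2: P0=I P1=S P2=I P3=S  mem[L2]=60
13. P0: store L6 := 68  bus=[BusRdX,Flush]  L6: P0=M P1=I P2=I P3=I  mem[L6]=80
14. P0: load  L6  bus=[-]  L6: P0=M P1=I P2=I P3=I  mem[L6]=80
15. P2: load  L4  bus=[BusRd]  L4: P0=I P1=O P2=S P3=I  mem[L4]=20
16. P0: store L6 := 93  bus=[-]  L6: P0=M P1=I P2=I P3=I  mem[L6]=80
17. P1: load  L4  bus=[-]  L4: P0=I P1=O P2=S P3=I  mem[L4]=20
18. P1: load  L2  bus=[-]  L2: P0=I P1=S P2=I P3=S  mem[L2]=60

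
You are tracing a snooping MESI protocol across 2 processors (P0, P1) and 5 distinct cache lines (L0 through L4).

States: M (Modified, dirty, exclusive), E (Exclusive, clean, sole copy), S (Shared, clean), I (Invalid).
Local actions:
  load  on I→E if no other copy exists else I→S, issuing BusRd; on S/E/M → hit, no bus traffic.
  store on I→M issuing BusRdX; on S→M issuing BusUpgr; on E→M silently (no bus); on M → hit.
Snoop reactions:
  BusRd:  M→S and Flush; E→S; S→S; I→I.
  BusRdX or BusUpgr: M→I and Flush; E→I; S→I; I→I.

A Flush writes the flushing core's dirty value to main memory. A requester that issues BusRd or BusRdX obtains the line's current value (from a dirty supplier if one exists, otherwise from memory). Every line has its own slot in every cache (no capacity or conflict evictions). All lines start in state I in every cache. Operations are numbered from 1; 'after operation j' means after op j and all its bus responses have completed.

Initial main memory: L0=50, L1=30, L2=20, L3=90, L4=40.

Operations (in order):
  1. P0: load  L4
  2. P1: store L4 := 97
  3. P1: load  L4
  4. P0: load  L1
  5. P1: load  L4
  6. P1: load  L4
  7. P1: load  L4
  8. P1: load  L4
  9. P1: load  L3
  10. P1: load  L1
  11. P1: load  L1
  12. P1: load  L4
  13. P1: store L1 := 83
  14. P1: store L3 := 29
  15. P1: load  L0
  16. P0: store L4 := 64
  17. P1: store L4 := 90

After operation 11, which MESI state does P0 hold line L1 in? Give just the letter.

1. P0: load  L4  bus=[BusRd]  L4: P0=E P1=I  mem[L4]=40
2. P1: store L4 := 97  bus=[BusRdX]  L4: P0=I P1=M  mem[L4]=40
3. P1: load  L4  bus=[-]  L4: P0=I P1=M  mem[L4]=40
4. P0: load  L1  bus=[BusRd]  L1: P0=E P1=I  mem[L1]=30
5. P1: load  L4  bus=[-]  L4: P0=I P1=M  mem[L4]=40
6. P1: load  L4  bus=[-]  L4: P0=I P1=M  mem[L4]=40
7. P1: load  L4  bus=[-]  L4: P0=I P1=M  mem[L4]=40
8. P1: load  L4  bus=[-]  L4: P0=I P1=M  mem[L4]=40
9. P1: load  L3  bus=[BusRd]  L3: P0=I P1=E  mem[L3]=90
10. P1: load  L1  bus=[BusRd]  L1: P0=S P1=S  mem[L1]=30
11. P1: load  L1  bus=[-]  L1: P0=S P1=S  mem[L1]=30
12. P1: load  L4  bus=[-]  L4: P0=I P1=M  mem[L4]=40
13. P1: store L1 := 83  bus=[BusUpgr]  L1: P0=I P1=M  mem[L1]=30
14. P1: store L3 := 29  bus=[-]  L3: P0=I P1=M  mem[L3]=90
15. P1: load  L0  bus=[BusRd]  L0: P0=I P1=E  mem[L0]=50
16. P0: store L4 := 64  bus=[BusRdX,Flush]  L4: P0=M P1=I  mem[L4]=97
17. P1: store L4 := 90  bus=[BusRdX,Flush]  L4: P0=I P1=M  mem[L4]=64

state = S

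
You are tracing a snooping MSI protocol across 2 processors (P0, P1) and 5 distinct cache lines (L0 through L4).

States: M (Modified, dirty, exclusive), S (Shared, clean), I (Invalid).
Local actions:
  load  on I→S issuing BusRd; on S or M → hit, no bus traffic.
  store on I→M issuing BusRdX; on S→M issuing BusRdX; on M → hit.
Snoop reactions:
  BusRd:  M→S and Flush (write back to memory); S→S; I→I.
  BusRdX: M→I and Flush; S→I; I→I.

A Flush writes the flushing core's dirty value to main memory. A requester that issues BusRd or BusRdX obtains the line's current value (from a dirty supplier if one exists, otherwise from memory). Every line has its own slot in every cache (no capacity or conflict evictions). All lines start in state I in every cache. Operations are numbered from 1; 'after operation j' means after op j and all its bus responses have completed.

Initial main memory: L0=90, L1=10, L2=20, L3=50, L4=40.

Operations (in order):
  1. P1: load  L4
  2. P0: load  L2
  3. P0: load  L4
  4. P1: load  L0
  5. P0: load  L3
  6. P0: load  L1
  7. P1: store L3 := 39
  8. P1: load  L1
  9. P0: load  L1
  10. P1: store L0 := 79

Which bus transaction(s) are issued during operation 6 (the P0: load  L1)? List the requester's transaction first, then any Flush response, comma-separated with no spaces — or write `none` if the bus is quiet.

bus = BusRd

[1] P1: load  L4 | P0:I, P1:S(40) | bus: BusRd
[2] P0: load  L2 | P0:S(20), P1:I | bus: BusRd
[3] P0: load  L4 | P0:S(40), P1:S(40) | bus: BusRd
[4] P1: load  L0 | P0:I, P1:S(90) | bus: BusRd
[5] P0: load  L3 | P0:S(50), P1:I | bus: BusRd
[6] P0: load  L1 | P0:S(10), P1:I | bus: BusRd
[7] P1: store L3 := 39 | P0:I, P1:M(39) | bus: BusRdX
[8] P1: load  L1 | P0:S(10), P1:S(10) | bus: BusRd
[9] P0: load  L1 | P0:S(10), P1:S(10) | bus: none
[10] P1: store L0 := 79 | P0:I, P1:M(79) | bus: BusRdX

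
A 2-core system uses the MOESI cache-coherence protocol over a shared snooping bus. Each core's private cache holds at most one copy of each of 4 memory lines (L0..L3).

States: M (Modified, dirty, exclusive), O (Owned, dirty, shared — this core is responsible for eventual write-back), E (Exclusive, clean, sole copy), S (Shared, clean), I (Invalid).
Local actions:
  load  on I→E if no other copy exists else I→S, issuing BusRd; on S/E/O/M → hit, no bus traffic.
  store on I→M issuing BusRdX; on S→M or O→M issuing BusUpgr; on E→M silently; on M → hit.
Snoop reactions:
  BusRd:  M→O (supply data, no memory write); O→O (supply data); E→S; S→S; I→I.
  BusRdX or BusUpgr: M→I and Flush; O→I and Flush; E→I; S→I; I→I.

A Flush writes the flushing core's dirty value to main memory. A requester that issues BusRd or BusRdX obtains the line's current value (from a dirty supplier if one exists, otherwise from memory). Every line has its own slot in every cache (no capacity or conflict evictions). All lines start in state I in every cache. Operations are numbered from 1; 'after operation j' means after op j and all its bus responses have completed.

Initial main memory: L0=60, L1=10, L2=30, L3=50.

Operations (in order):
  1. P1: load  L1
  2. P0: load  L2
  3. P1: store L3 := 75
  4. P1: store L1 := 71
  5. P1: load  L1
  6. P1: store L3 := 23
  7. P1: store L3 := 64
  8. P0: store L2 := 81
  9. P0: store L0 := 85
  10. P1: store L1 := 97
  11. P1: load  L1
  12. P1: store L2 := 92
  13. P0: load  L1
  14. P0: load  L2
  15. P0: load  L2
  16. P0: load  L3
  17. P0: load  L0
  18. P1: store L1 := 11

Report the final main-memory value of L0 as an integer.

step 1: P1: load  L1  ⟶  IE  (L1)  txn=BusRd  M[L1]=10
step 2: P0: load  L2  ⟶  EI  (L2)  txn=BusRd  M[L2]=30
step 3: P1: store L3 := 75  ⟶  IM  (L3)  txn=BusRdX  M[L3]=50
step 4: P1: store L1 := 71  ⟶  IM  (L1)  txn=∅  M[L1]=10
step 5: P1: load  L1  ⟶  IM  (L1)  txn=∅  M[L1]=10
step 6: P1: store L3 := 23  ⟶  IM  (L3)  txn=∅  M[L3]=50
step 7: P1: store L3 := 64  ⟶  IM  (L3)  txn=∅  M[L3]=50
step 8: P0: store L2 := 81  ⟶  MI  (L2)  txn=∅  M[L2]=30
step 9: P0: store L0 := 85  ⟶  MI  (L0)  txn=BusRdX  M[L0]=60
step 10: P1: store L1 := 97  ⟶  IM  (L1)  txn=∅  M[L1]=10
step 11: P1: load  L1  ⟶  IM  (L1)  txn=∅  M[L1]=10
step 12: P1: store L2 := 92  ⟶  IM  (L2)  txn=BusRdX+Flush  M[L2]=81
step 13: P0: load  L1  ⟶  SO  (L1)  txn=BusRd  M[L1]=10
step 14: P0: load  L2  ⟶  SO  (L2)  txn=BusRd  M[L2]=81
step 15: P0: load  L2  ⟶  SO  (L2)  txn=∅  M[L2]=81
step 16: P0: load  L3  ⟶  SO  (L3)  txn=BusRd  M[L3]=50
step 17: P0: load  L0  ⟶  MI  (L0)  txn=∅  M[L0]=60
step 18: P1: store L1 := 11  ⟶  IM  (L1)  txn=BusUpgr  M[L1]=10

memory[L0] = 60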